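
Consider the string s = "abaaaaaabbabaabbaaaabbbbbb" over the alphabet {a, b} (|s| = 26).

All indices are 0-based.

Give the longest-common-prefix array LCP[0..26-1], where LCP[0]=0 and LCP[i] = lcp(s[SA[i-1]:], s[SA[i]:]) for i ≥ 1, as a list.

sorted suffixes:
  #0 SA[0]=2  'aaaaaabbabaabbaaaabbbbbb'
  #1 SA[1]=3  'aaaaabbabaabbaaaabbbbbb'
  #2 SA[2]=4  'aaaabbabaabbaaaabbbbbb'
  #3 SA[3]=16  'aaaabbbbbb'
  #4 SA[4]=5  'aaabbabaabbaaaabbbbbb'
  #5 SA[5]=17  'aaabbbbbb'
  #6 SA[6]=12  'aabbaaaabbbbbb'
  #7 SA[7]=6  'aabbabaabbaaaabbbbbb'
  #8 SA[8]=18  'aabbbbbb'
  #9 SA[9]=0  'abaaaaaabbabaabbaaaabbbbbb'
  #10 SA[10]=10  'abaabbaaaabbbbbb'
  #11 SA[11]=13  'abbaaaabbbbbb'
  #12 SA[12]=7  'abbabaabbaaaabbbbbb'
  #13 SA[13]=19  'abbbbbb'
  #14 SA[14]=25  'b'
  #15 SA[15]=1  'baaaaaabbabaabbaaaabbbbbb'
  #16 SA[16]=15  'baaaabbbbbb'
  #17 SA[17]=11  'baabbaaaabbbbbb'
  #18 SA[18]=9  'babaabbaaaabbbbbb'
  #19 SA[19]=24  'bb'
  #20 SA[20]=14  'bbaaaabbbbbb'
  #21 SA[21]=8  'bbabaabbaaaabbbbbb'
  #22 SA[22]=23  'bbb'
  #23 SA[23]=22  'bbbb'
  #24 SA[24]=21  'bbbbb'
  #25 SA[25]=20  'bbbbbb'

SA = [2, 3, 4, 16, 5, 17, 12, 6, 18, 0, 10, 13, 7, 19, 25, 1, 15, 11, 9, 24, 14, 8, 23, 22, 21, 20]
i: (SA[i-1],SA[i]) lcp shared
  1: (2,3) 5 'aaaaa'
  2: (3,4) 4 'aaaa'
  3: (4,16) 6 'aaaabb'
  4: (16,5) 3 'aaa'
  5: (5,17) 5 'aaabb'
  6: (17,12) 2 'aa'
  7: (12,6) 5 'aabba'
  8: (6,18) 4 'aabb'
  9: (18,0) 1 'a'
  10: (0,10) 4 'abaa'
  11: (10,13) 2 'ab'
  12: (13,7) 4 'abba'
  13: (7,19) 3 'abb'
  14: (19,25) 0 ''
  15: (25,1) 1 'b'
  16: (1,15) 5 'baaaa'
  17: (15,11) 3 'baa'
  18: (11,9) 2 'ba'
  19: (9,24) 1 'b'
  20: (24,14) 2 'bb'
  21: (14,8) 3 'bba'
  22: (8,23) 2 'bb'
  23: (23,22) 3 'bbb'
  24: (22,21) 4 'bbbb'
  25: (21,20) 5 'bbbbb'

[0, 5, 4, 6, 3, 5, 2, 5, 4, 1, 4, 2, 4, 3, 0, 1, 5, 3, 2, 1, 2, 3, 2, 3, 4, 5]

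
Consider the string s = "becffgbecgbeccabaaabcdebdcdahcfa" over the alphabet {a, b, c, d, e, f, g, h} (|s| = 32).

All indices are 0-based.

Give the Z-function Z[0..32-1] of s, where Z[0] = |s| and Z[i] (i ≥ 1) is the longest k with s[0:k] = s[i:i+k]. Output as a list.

[32, 0, 0, 0, 0, 0, 3, 0, 0, 0, 3, 0, 0, 0, 0, 1, 0, 0, 0, 1, 0, 0, 0, 1, 0, 0, 0, 0, 0, 0, 0, 0]

Z[0]=32
i=1: fresh scan; Z[1]=0
i=2: fresh scan; Z[2]=0
i=3: fresh scan; Z[3]=0
i=4: fresh scan; Z[4]=0
i=5: fresh scan; Z[5]=0
i=6: fresh scan; Z[6]=3 grow→box=[6,9)
i=7: min(r-i=2, Z[1]=0)=0; Z[7]=0
i=8: min(r-i=1, Z[2]=0)=0; Z[8]=0
i=9: fresh scan; Z[9]=0
i=10: fresh scan; Z[10]=3 grow→box=[10,13)
i=11: min(r-i=2, Z[1]=0)=0; Z[11]=0
i=12: min(r-i=1, Z[2]=0)=0; Z[12]=0
i=13: fresh scan; Z[13]=0
i=14: fresh scan; Z[14]=0
i=15: fresh scan; Z[15]=1 grow→box=[15,16)
i=16: fresh scan; Z[16]=0
i=17: fresh scan; Z[17]=0
i=18: fresh scan; Z[18]=0
i=19: fresh scan; Z[19]=1 grow→box=[19,20)
i=20: fresh scan; Z[20]=0
i=21: fresh scan; Z[21]=0
i=22: fresh scan; Z[22]=0
i=23: fresh scan; Z[23]=1 grow→box=[23,24)
i=24: fresh scan; Z[24]=0
i=25: fresh scan; Z[25]=0
i=26: fresh scan; Z[26]=0
i=27: fresh scan; Z[27]=0
i=28: fresh scan; Z[28]=0
i=29: fresh scan; Z[29]=0
i=30: fresh scan; Z[30]=0
i=31: fresh scan; Z[31]=0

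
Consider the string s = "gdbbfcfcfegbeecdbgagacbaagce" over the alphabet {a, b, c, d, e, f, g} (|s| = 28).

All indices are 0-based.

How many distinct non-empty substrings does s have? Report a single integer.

379

rank→(start, suffix):
  0 → (23, 'aagce')
  1 → (20, 'acbaagce')
  2 → (18, 'agacbaagce')
  3 → (24, 'agce')
  4 → (22, 'baagce')
  5 → (2, 'bbfcfcfegbeecdbgagacbaagce')
  6 → (11, 'beecdbgagacbaagce')
  7 → (3, 'bfcfcfegbeecdbgagacbaagce')
  8 → (16, 'bgagacbaagce')
  9 → (21, 'cbaagce')
  10 → (14, 'cdbgagacbaagce')
  11 → (26, 'ce')
  12 → (5, 'cfcfegbeecdbgagacbaagce')
  13 → (7, 'cfegbeecdbgagacbaagce')
  14 → (1, 'dbbfcfcfegbeecdbgagacbaagce')
  15 → (15, 'dbgagacbaagce')
  16 → (27, 'e')
  17 → (13, 'ecdbgagacbaagce')
  18 → (12, 'eecdbgagacbaagce')
  19 → (9, 'egbeecdbgagacbaagce')
  20 → (4, 'fcfcfegbeecdbgagacbaagce')
  21 → (6, 'fcfegbeecdbgagacbaagce')
  22 → (8, 'fegbeecdbgagacbaagce')
  23 → (19, 'gacbaagce')
  24 → (17, 'gagacbaagce')
  25 → (10, 'gbeecdbgagacbaagce')
  26 → (25, 'gce')
  27 → (0, 'gdbbfcfcfegbeecdbgagacbaagce')

SA = [23, 20, 18, 24, 22, 2, 11, 3, 16, 21, 14, 26, 5, 7, 1, 15, 27, 13, 12, 9, 4, 6, 8, 19, 17, 10, 25, 0]
[i] adj suffixes → lcp
  [1] 23/20 → 1 ('a')
  [2] 20/18 → 1 ('a')
  [3] 18/24 → 2 ('ag')
  [4] 24/22 → 0 ('')
  [5] 22/2 → 1 ('b')
  [6] 2/11 → 1 ('b')
  [7] 11/3 → 1 ('b')
  [8] 3/16 → 1 ('b')
  [9] 16/21 → 0 ('')
  [10] 21/14 → 1 ('c')
  [11] 14/26 → 1 ('c')
  [12] 26/5 → 1 ('c')
  [13] 5/7 → 2 ('cf')
  [14] 7/1 → 0 ('')
  [15] 1/15 → 2 ('db')
  [16] 15/27 → 0 ('')
  [17] 27/13 → 1 ('e')
  [18] 13/12 → 1 ('e')
  [19] 12/9 → 1 ('e')
  [20] 9/4 → 0 ('')
  [21] 4/6 → 3 ('fcf')
  [22] 6/8 → 1 ('f')
  [23] 8/19 → 0 ('')
  [24] 19/17 → 2 ('ga')
  [25] 17/10 → 1 ('g')
  [26] 10/25 → 1 ('g')
  [27] 25/0 → 1 ('g')

n(n+1)/2 = 28·29/2 = 406
Σ LCP = 0 + 1 + 1 + 2 + 0 + 1 + 1 + 1 + 1 + 0 + 1 + 1 + 1 + 2 + 0 + 2 + 0 + 1 + 1 + 1 + 0 + 3 + 1 + 0 + 2 + 1 + 1 + 1 = 27
distinct = 406 − 27 = 379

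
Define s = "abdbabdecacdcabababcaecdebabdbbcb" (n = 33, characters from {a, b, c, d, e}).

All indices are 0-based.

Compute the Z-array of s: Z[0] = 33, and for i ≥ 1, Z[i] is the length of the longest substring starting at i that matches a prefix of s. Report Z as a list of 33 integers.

Z[0]=33
i=1: i≥r, start 0; Z[1]=0
i=2: i≥r, start 0; Z[2]=0
i=3: i≥r, start 0; Z[3]=0
i=4: i≥r, start 0; Z[4]=3 grow→box=[4,7)
i=5: min(r-i=2, Z[1]=0)=0; Z[5]=0
i=6: min(r-i=1, Z[2]=0)=0; Z[6]=0
i=7: i≥r, start 0; Z[7]=0
i=8: i≥r, start 0; Z[8]=0
i=9: i≥r, start 0; Z[9]=1 grow→box=[9,10)
i=10: i≥r, start 0; Z[10]=0
i=11: i≥r, start 0; Z[11]=0
i=12: i≥r, start 0; Z[12]=0
i=13: i≥r, start 0; Z[13]=2 grow→box=[13,15)
i=14: min(r-i=1, Z[1]=0)=0; Z[14]=0
i=15: i≥r, start 0; Z[15]=2 grow→box=[15,17)
i=16: min(r-i=1, Z[1]=0)=0; Z[16]=0
i=17: i≥r, start 0; Z[17]=2 grow→box=[17,19)
i=18: min(r-i=1, Z[1]=0)=0; Z[18]=0
i=19: i≥r, start 0; Z[19]=0
i=20: i≥r, start 0; Z[20]=1 grow→box=[20,21)
i=21: i≥r, start 0; Z[21]=0
i=22: i≥r, start 0; Z[22]=0
i=23: i≥r, start 0; Z[23]=0
i=24: i≥r, start 0; Z[24]=0
i=25: i≥r, start 0; Z[25]=0
i=26: i≥r, start 0; Z[26]=4 grow→box=[26,30)
i=27: min(r-i=3, Z[1]=0)=0; Z[27]=0
i=28: min(r-i=2, Z[2]=0)=0; Z[28]=0
i=29: min(r-i=1, Z[3]=0)=0; Z[29]=0
i=30: i≥r, start 0; Z[30]=0
i=31: i≥r, start 0; Z[31]=0
i=32: i≥r, start 0; Z[32]=0

[33, 0, 0, 0, 3, 0, 0, 0, 0, 1, 0, 0, 0, 2, 0, 2, 0, 2, 0, 0, 1, 0, 0, 0, 0, 0, 4, 0, 0, 0, 0, 0, 0]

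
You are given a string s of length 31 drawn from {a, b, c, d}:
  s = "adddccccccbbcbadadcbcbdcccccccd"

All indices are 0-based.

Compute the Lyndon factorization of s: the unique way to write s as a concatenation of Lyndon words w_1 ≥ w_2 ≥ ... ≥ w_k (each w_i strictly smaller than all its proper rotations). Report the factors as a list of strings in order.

["adddccccccbbcb", "adadcbcbdcccccccd"]

emit factor 1: 'adddccccccbbcb' (i=0, period=14)
emit factor 2: 'adadcbcbdcccccccd' (i=14, period=17)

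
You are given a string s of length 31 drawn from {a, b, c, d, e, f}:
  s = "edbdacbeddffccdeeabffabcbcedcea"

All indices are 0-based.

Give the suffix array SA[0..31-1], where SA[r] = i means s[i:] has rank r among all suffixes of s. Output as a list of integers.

[30, 21, 17, 4, 22, 24, 2, 6, 18, 23, 5, 12, 13, 28, 25, 3, 1, 27, 8, 14, 9, 29, 16, 0, 26, 7, 15, 20, 11, 19, 10]

rank | idx | suffix
   0 |  30 | a
   1 |  21 | abcbcedcea
   2 |  17 | abffabcbcedcea
   3 |   4 | acbeddffccdeeabffabcbcedcea
   4 |  22 | bcbcedcea
   5 |  24 | bcedcea
   6 |   2 | bdacbeddffccdeeabffabcbcedcea
   7 |   6 | beddffccdeeabffabcbcedcea
   8 |  18 | bffabcbcedcea
   9 |  23 | cbcedcea
  10 |   5 | cbeddffccdeeabffabcbcedcea
  11 |  12 | ccdeeabffabcbcedcea
  12 |  13 | cdeeabffabcbcedcea
  13 |  28 | cea
  14 |  25 | cedcea
  15 |   3 | dacbeddffccdeeabffabcbcedcea
  16 |   1 | dbdacbeddffccdeeabffabcbcedcea
  17 |  27 | dcea
  18 |   8 | ddffccdeeabffabcbcedcea
  19 |  14 | deeabffabcbcedcea
  20 |   9 | dffccdeeabffabcbcedcea
  21 |  29 | ea
  22 |  16 | eabffabcbcedcea
  23 |   0 | edbdacbeddffccdeeabffabcbcedcea
  24 |  26 | edcea
  25 |   7 | eddffccdeeabffabcbcedcea
  26 |  15 | eeabffabcbcedcea
  27 |  20 | fabcbcedcea
  28 |  11 | fccdeeabffabcbcedcea
  29 |  19 | ffabcbcedcea
  30 |  10 | ffccdeeabffabcbcedcea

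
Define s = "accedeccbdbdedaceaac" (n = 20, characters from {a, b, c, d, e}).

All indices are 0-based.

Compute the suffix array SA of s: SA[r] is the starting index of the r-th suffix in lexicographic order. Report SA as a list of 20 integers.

rank | idx | suffix
   0 |  17 | aac
   1 |  18 | ac
   2 |   0 | accedeccbdbdedaceaac
   3 |  14 | aceaac
   4 |   8 | bdbdedaceaac
   5 |  10 | bdedaceaac
   6 |  19 | c
   7 |   7 | cbdbdedaceaac
   8 |   6 | ccbdbdedaceaac
   9 |   1 | ccedeccbdbdedaceaac
  10 |  15 | ceaac
  11 |   2 | cedeccbdbdedaceaac
  12 |  13 | daceaac
  13 |   9 | dbdedaceaac
  14 |   4 | deccbdbdedaceaac
  15 |  11 | dedaceaac
  16 |  16 | eaac
  17 |   5 | eccbdbdedaceaac
  18 |  12 | edaceaac
  19 |   3 | edeccbdbdedaceaac

[17, 18, 0, 14, 8, 10, 19, 7, 6, 1, 15, 2, 13, 9, 4, 11, 16, 5, 12, 3]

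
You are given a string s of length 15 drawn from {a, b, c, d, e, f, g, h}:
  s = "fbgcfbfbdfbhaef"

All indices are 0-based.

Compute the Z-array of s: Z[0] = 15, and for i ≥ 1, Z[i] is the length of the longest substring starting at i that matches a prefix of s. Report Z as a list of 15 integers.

Z[0]=15
i=1: i≥r, start 0; Z[1]=0
i=2: i≥r, start 0; Z[2]=0
i=3: i≥r, start 0; Z[3]=0
i=4: i≥r, start 0; Z[4]=2 extend→box=[4,6)
i=5: min(r-i=1, Z[1]=0)=0; Z[5]=0
i=6: i≥r, start 0; Z[6]=2 extend→box=[6,8)
i=7: min(r-i=1, Z[1]=0)=0; Z[7]=0
i=8: i≥r, start 0; Z[8]=0
i=9: i≥r, start 0; Z[9]=2 extend→box=[9,11)
i=10: min(r-i=1, Z[1]=0)=0; Z[10]=0
i=11: i≥r, start 0; Z[11]=0
i=12: i≥r, start 0; Z[12]=0
i=13: i≥r, start 0; Z[13]=0
i=14: i≥r, start 0; Z[14]=1 extend→box=[14,15)

[15, 0, 0, 0, 2, 0, 2, 0, 0, 2, 0, 0, 0, 0, 1]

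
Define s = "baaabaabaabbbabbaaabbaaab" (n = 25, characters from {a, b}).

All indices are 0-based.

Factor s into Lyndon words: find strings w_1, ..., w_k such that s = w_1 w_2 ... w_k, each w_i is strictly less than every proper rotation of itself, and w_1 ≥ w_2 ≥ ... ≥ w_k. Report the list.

["b", "aaabaabaabbbabbaaabb", "aaab"]

emit factor 1: 'b' (i=0, period=1)
emit factor 2: 'aaabaabaabbbabbaaabb' (i=1, period=20)
emit factor 3: 'aaab' (i=21, period=4)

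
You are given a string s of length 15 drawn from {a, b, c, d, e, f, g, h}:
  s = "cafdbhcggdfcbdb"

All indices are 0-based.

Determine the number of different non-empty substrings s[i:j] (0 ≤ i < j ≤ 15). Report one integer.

sorted suffixes:
  #0 SA[0]=1  'afdbhcggdfcbdb'
  #1 SA[1]=14  'b'
  #2 SA[2]=12  'bdb'
  #3 SA[3]=4  'bhcggdfcbdb'
  #4 SA[4]=0  'cafdbhcggdfcbdb'
  #5 SA[5]=11  'cbdb'
  #6 SA[6]=6  'cggdfcbdb'
  #7 SA[7]=13  'db'
  #8 SA[8]=3  'dbhcggdfcbdb'
  #9 SA[9]=9  'dfcbdb'
  #10 SA[10]=10  'fcbdb'
  #11 SA[11]=2  'fdbhcggdfcbdb'
  #12 SA[12]=8  'gdfcbdb'
  #13 SA[13]=7  'ggdfcbdb'
  #14 SA[14]=5  'hcggdfcbdb'

SA = [1, 14, 12, 4, 0, 11, 6, 13, 3, 9, 10, 2, 8, 7, 5]
rank  pair      lcp
   1  s[1:],s[14:]  0  ''
   2  s[14:],s[12:]  1  'b'
   3  s[12:],s[4:]  1  'b'
   4  s[4:],s[0:]  0  ''
   5  s[0:],s[11:]  1  'c'
   6  s[11:],s[6:]  1  'c'
   7  s[6:],s[13:]  0  ''
   8  s[13:],s[3:]  2  'db'
   9  s[3:],s[9:]  1  'd'
  10  s[9:],s[10:]  0  ''
  11  s[10:],s[2:]  1  'f'
  12  s[2:],s[8:]  0  ''
  13  s[8:],s[7:]  1  'g'
  14  s[7:],s[5:]  0  ''

n(n+1)/2 = 15·16/2 = 120
Σ LCP = 0 + 0 + 1 + 1 + 0 + 1 + 1 + 0 + 2 + 1 + 0 + 1 + 0 + 1 + 0 = 9
distinct = 120 − 9 = 111

111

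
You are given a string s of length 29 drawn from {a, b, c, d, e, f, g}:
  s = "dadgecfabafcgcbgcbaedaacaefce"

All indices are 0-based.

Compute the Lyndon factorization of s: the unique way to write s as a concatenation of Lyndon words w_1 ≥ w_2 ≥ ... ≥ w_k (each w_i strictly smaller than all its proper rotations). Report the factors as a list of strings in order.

["d", "adgecf", "abafcgcbgcbaed", "aacaefce"]

emit factor 1: 'd' (i=0, period=1)
emit factor 2: 'adgecf' (i=1, period=6)
emit factor 3: 'abafcgcbgcbaed' (i=7, period=14)
emit factor 4: 'aacaefce' (i=21, period=8)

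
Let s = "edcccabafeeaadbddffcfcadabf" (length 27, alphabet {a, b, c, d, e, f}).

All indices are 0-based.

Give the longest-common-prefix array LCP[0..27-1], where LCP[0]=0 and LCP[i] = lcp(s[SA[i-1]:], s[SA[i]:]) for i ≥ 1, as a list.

[0, 1, 2, 1, 2, 1, 0, 1, 1, 0, 2, 1, 2, 1, 0, 1, 1, 1, 1, 0, 1, 1, 0, 1, 2, 1, 1]

rank | idx | suffix
   0 |  11 | aadbddffcfcadabf
   1 |   5 | abafeeaadbddffcfcadabf
   2 |  24 | abf
   3 |  22 | adabf
   4 |  12 | adbddffcfcadabf
   5 |   7 | afeeaadbddffcfcadabf
   6 |   6 | bafeeaadbddffcfcadabf
   7 |  14 | bddffcfcadabf
   8 |  25 | bf
   9 |   4 | cabafeeaadbddffcfcadabf
  10 |  21 | cadabf
  11 |   3 | ccabafeeaadbddffcfcadabf
  12 |   2 | cccabafeeaadbddffcfcadabf
  13 |  19 | cfcadabf
  14 |  23 | dabf
  15 |  13 | dbddffcfcadabf
  16 |   1 | dcccabafeeaadbddffcfcadabf
  17 |  15 | ddffcfcadabf
  18 |  16 | dffcfcadabf
  19 |  10 | eaadbddffcfcadabf
  20 |   0 | edcccabafeeaadbddffcfcadabf
  21 |   9 | eeaadbddffcfcadabf
  22 |  26 | f
  23 |  20 | fcadabf
  24 |  18 | fcfcadabf
  25 |   8 | feeaadbddffcfcadabf
  26 |  17 | ffcfcadabf

SA = [11, 5, 24, 22, 12, 7, 6, 14, 25, 4, 21, 3, 2, 19, 23, 13, 1, 15, 16, 10, 0, 9, 26, 20, 18, 8, 17]
i: (SA[i-1],SA[i]) lcp shared
  1: (11,5) 1 'a'
  2: (5,24) 2 'ab'
  3: (24,22) 1 'a'
  4: (22,12) 2 'ad'
  5: (12,7) 1 'a'
  6: (7,6) 0 ''
  7: (6,14) 1 'b'
  8: (14,25) 1 'b'
  9: (25,4) 0 ''
  10: (4,21) 2 'ca'
  11: (21,3) 1 'c'
  12: (3,2) 2 'cc'
  13: (2,19) 1 'c'
  14: (19,23) 0 ''
  15: (23,13) 1 'd'
  16: (13,1) 1 'd'
  17: (1,15) 1 'd'
  18: (15,16) 1 'd'
  19: (16,10) 0 ''
  20: (10,0) 1 'e'
  21: (0,9) 1 'e'
  22: (9,26) 0 ''
  23: (26,20) 1 'f'
  24: (20,18) 2 'fc'
  25: (18,8) 1 'f'
  26: (8,17) 1 'f'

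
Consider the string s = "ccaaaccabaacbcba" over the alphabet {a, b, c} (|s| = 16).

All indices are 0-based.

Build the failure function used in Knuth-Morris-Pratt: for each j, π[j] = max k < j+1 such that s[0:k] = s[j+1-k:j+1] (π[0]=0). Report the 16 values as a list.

[0, 1, 0, 0, 0, 1, 2, 3, 0, 0, 0, 1, 0, 1, 0, 0]

π[0] = 0
j=1 s[j]='c': π[1]=1 (border 'c')
j=2 s[j]='a': k: 1→0; π[2]=0 (border '')
j=3 s[j]='a': π[3]=0 (border '')
j=4 s[j]='a': π[4]=0 (border '')
j=5 s[j]='c': π[5]=1 (border 'c')
j=6 s[j]='c': π[6]=2 (border 'cc')
j=7 s[j]='a': π[7]=3 (border 'cca')
j=8 s[j]='b': k: 3→0; π[8]=0 (border '')
j=9 s[j]='a': π[9]=0 (border '')
j=10 s[j]='a': π[10]=0 (border '')
j=11 s[j]='c': π[11]=1 (border 'c')
j=12 s[j]='b': k: 1→0; π[12]=0 (border '')
j=13 s[j]='c': π[13]=1 (border 'c')
j=14 s[j]='b': k: 1→0; π[14]=0 (border '')
j=15 s[j]='a': π[15]=0 (border '')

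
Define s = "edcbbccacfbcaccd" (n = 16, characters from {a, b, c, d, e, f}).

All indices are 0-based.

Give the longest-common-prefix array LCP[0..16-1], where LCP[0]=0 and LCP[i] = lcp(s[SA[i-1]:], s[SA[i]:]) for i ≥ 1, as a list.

[0, 2, 0, 1, 2, 0, 3, 1, 1, 2, 1, 1, 0, 1, 0, 0]

rank→(start, suffix):
  0 → (12, 'accd')
  1 → (7, 'acfbcaccd')
  2 → (3, 'bbccacfbcaccd')
  3 → (10, 'bcaccd')
  4 → (4, 'bccacfbcaccd')
  5 → (11, 'caccd')
  6 → (6, 'cacfbcaccd')
  7 → (2, 'cbbccacfbcaccd')
  8 → (5, 'ccacfbcaccd')
  9 → (13, 'ccd')
  10 → (14, 'cd')
  11 → (8, 'cfbcaccd')
  12 → (15, 'd')
  13 → (1, 'dcbbccacfbcaccd')
  14 → (0, 'edcbbccacfbcaccd')
  15 → (9, 'fbcaccd')

SA = [12, 7, 3, 10, 4, 11, 6, 2, 5, 13, 14, 8, 15, 1, 0, 9]
rank  pair      lcp
   1  s[12:],s[7:]  2  'ac'
   2  s[7:],s[3:]  0  ''
   3  s[3:],s[10:]  1  'b'
   4  s[10:],s[4:]  2  'bc'
   5  s[4:],s[11:]  0  ''
   6  s[11:],s[6:]  3  'cac'
   7  s[6:],s[2:]  1  'c'
   8  s[2:],s[5:]  1  'c'
   9  s[5:],s[13:]  2  'cc'
  10  s[13:],s[14:]  1  'c'
  11  s[14:],s[8:]  1  'c'
  12  s[8:],s[15:]  0  ''
  13  s[15:],s[1:]  1  'd'
  14  s[1:],s[0:]  0  ''
  15  s[0:],s[9:]  0  ''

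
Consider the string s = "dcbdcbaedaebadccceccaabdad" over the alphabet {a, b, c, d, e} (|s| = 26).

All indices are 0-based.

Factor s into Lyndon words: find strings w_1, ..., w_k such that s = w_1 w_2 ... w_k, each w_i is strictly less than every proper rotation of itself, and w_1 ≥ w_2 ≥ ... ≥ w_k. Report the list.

["d", "c", "bdc", "b", "aed", "aeb", "adcccecc", "aabdad"]

emit factor 1: 'd' (i=0, period=1)
emit factor 2: 'c' (i=1, period=1)
emit factor 3: 'bdc' (i=2, period=3)
emit factor 4: 'b' (i=5, period=1)
emit factor 5: 'aed' (i=6, period=3)
emit factor 6: 'aeb' (i=9, period=3)
emit factor 7: 'adcccecc' (i=12, period=8)
emit factor 8: 'aabdad' (i=20, period=6)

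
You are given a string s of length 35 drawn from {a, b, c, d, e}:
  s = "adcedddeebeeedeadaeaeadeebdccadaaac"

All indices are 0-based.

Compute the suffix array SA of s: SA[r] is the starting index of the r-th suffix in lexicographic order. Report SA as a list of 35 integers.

[31, 32, 33, 29, 15, 0, 21, 19, 17, 25, 9, 34, 28, 27, 2, 30, 16, 26, 1, 4, 5, 13, 22, 6, 14, 20, 18, 24, 8, 3, 12, 23, 7, 11, 10]

sorted suffixes:
  #0 SA[0]=31  'aaac'
  #1 SA[1]=32  'aac'
  #2 SA[2]=33  'ac'
  #3 SA[3]=29  'adaaac'
  #4 SA[4]=15  'adaeaeadeebdccadaaac'
  #5 SA[5]=0  'adcedddeebeeedeadaeaeadeebdccadaaac'
  #6 SA[6]=21  'adeebdccadaaac'
  #7 SA[7]=19  'aeadeebdccadaaac'
  #8 SA[8]=17  'aeaeadeebdccadaaac'
  #9 SA[9]=25  'bdccadaaac'
  #10 SA[10]=9  'beeedeadaeaeadeebdccadaaac'
  #11 SA[11]=34  'c'
  #12 SA[12]=28  'cadaaac'
  #13 SA[13]=27  'ccadaaac'
  #14 SA[14]=2  'cedddeebeeedeadaeaeadeebdccadaaac'
  #15 SA[15]=30  'daaac'
  #16 SA[16]=16  'daeaeadeebdccadaaac'
  #17 SA[17]=26  'dccadaaac'
  #18 SA[18]=1  'dcedddeebeeedeadaeaeadeebdccadaaac'
  #19 SA[19]=4  'dddeebeeedeadaeaeadeebdccadaaac'
  #20 SA[20]=5  'ddeebeeedeadaeaeadeebdccadaaac'
  #21 SA[21]=13  'deadaeaeadeebdccadaaac'
  #22 SA[22]=22  'deebdccadaaac'
  #23 SA[23]=6  'deebeeedeadaeaeadeebdccadaaac'
  #24 SA[24]=14  'eadaeaeadeebdccadaaac'
  #25 SA[25]=20  'eadeebdccadaaac'
  #26 SA[26]=18  'eaeadeebdccadaaac'
  #27 SA[27]=24  'ebdccadaaac'
  #28 SA[28]=8  'ebeeedeadaeaeadeebdccadaaac'
  #29 SA[29]=3  'edddeebeeedeadaeaeadeebdccadaaac'
  #30 SA[30]=12  'edeadaeaeadeebdccadaaac'
  #31 SA[31]=23  'eebdccadaaac'
  #32 SA[32]=7  'eebeeedeadaeaeadeebdccadaaac'
  #33 SA[33]=11  'eedeadaeaeadeebdccadaaac'
  #34 SA[34]=10  'eeedeadaeaeadeebdccadaaac'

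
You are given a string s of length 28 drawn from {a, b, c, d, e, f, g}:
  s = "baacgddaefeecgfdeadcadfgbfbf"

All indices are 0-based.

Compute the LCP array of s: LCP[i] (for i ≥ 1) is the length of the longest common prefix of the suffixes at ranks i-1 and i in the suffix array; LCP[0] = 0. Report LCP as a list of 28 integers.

[0, 1, 1, 2, 1, 0, 1, 2, 0, 1, 2, 0, 1, 1, 1, 1, 0, 1, 1, 1, 0, 1, 1, 1, 1, 0, 1, 1]

rank→(start, suffix):
  0 → (1, 'aacgddaefeecgfdeadcadfgbfbf')
  1 → (2, 'acgddaefeecgfdeadcadfgbfbf')
  2 → (17, 'adcadfgbfbf')
  3 → (20, 'adfgbfbf')
  4 → (7, 'aefeecgfdeadcadfgbfbf')
  5 → (0, 'baacgddaefeecgfdeadcadfgbfbf')
  6 → (26, 'bf')
  7 → (24, 'bfbf')
  8 → (19, 'cadfgbfbf')
  9 → (3, 'cgddaefeecgfdeadcadfgbfbf')
  10 → (12, 'cgfdeadcadfgbfbf')
  11 → (6, 'daefeecgfdeadcadfgbfbf')
  12 → (18, 'dcadfgbfbf')
  13 → (5, 'ddaefeecgfdeadcadfgbfbf')
  14 → (15, 'deadcadfgbfbf')
  15 → (21, 'dfgbfbf')
  16 → (16, 'eadcadfgbfbf')
  17 → (11, 'ecgfdeadcadfgbfbf')
  18 → (10, 'eecgfdeadcadfgbfbf')
  19 → (8, 'efeecgfdeadcadfgbfbf')
  20 → (27, 'f')
  21 → (25, 'fbf')
  22 → (14, 'fdeadcadfgbfbf')
  23 → (9, 'feecgfdeadcadfgbfbf')
  24 → (22, 'fgbfbf')
  25 → (23, 'gbfbf')
  26 → (4, 'gddaefeecgfdeadcadfgbfbf')
  27 → (13, 'gfdeadcadfgbfbf')

SA = [1, 2, 17, 20, 7, 0, 26, 24, 19, 3, 12, 6, 18, 5, 15, 21, 16, 11, 10, 8, 27, 25, 14, 9, 22, 23, 4, 13]
[i] adj suffixes → lcp
  [1] 1/2 → 1 ('a')
  [2] 2/17 → 1 ('a')
  [3] 17/20 → 2 ('ad')
  [4] 20/7 → 1 ('a')
  [5] 7/0 → 0 ('')
  [6] 0/26 → 1 ('b')
  [7] 26/24 → 2 ('bf')
  [8] 24/19 → 0 ('')
  [9] 19/3 → 1 ('c')
  [10] 3/12 → 2 ('cg')
  [11] 12/6 → 0 ('')
  [12] 6/18 → 1 ('d')
  [13] 18/5 → 1 ('d')
  [14] 5/15 → 1 ('d')
  [15] 15/21 → 1 ('d')
  [16] 21/16 → 0 ('')
  [17] 16/11 → 1 ('e')
  [18] 11/10 → 1 ('e')
  [19] 10/8 → 1 ('e')
  [20] 8/27 → 0 ('')
  [21] 27/25 → 1 ('f')
  [22] 25/14 → 1 ('f')
  [23] 14/9 → 1 ('f')
  [24] 9/22 → 1 ('f')
  [25] 22/23 → 0 ('')
  [26] 23/4 → 1 ('g')
  [27] 4/13 → 1 ('g')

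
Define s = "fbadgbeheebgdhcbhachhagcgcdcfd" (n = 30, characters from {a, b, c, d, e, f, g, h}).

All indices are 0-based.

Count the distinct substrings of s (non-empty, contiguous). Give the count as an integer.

rank | idx | suffix
   0 |  17 | achhagcgcdcfd
   1 |   2 | adgbeheebgdhcbhachhagcgcdcfd
   2 |  21 | agcgcdcfd
   3 |   1 | badgbeheebgdhcbhachhagcgcdcfd
   4 |   5 | beheebgdhcbhachhagcgcdcfd
   5 |  10 | bgdhcbhachhagcgcdcfd
   6 |  15 | bhachhagcgcdcfd
   7 |  14 | cbhachhagcgcdcfd
   8 |  25 | cdcfd
   9 |  27 | cfd
  10 |  23 | cgcdcfd
  11 |  18 | chhagcgcdcfd
  12 |  29 | d
  13 |  26 | dcfd
  14 |   3 | dgbeheebgdhcbhachhagcgcdcfd
  15 |  12 | dhcbhachhagcgcdcfd
  16 |   9 | ebgdhcbhachhagcgcdcfd
  17 |   8 | eebgdhcbhachhagcgcdcfd
  18 |   6 | eheebgdhcbhachhagcgcdcfd
  19 |   0 | fbadgbeheebgdhcbhachhagcgcdcfd
  20 |  28 | fd
  21 |   4 | gbeheebgdhcbhachhagcgcdcfd
  22 |  24 | gcdcfd
  23 |  22 | gcgcdcfd
  24 |  11 | gdhcbhachhagcgcdcfd
  25 |  16 | hachhagcgcdcfd
  26 |  20 | hagcgcdcfd
  27 |  13 | hcbhachhagcgcdcfd
  28 |   7 | heebgdhcbhachhagcgcdcfd
  29 |  19 | hhagcgcdcfd

SA = [17, 2, 21, 1, 5, 10, 15, 14, 25, 27, 23, 18, 29, 26, 3, 12, 9, 8, 6, 0, 28, 4, 24, 22, 11, 16, 20, 13, 7, 19]
rank  pair      lcp
   1  s[17:],s[2:]  1  'a'
   2  s[2:],s[21:]  1  'a'
   3  s[21:],s[1:]  0  ''
   4  s[1:],s[5:]  1  'b'
   5  s[5:],s[10:]  1  'b'
   6  s[10:],s[15:]  1  'b'
   7  s[15:],s[14:]  0  ''
   8  s[14:],s[25:]  1  'c'
   9  s[25:],s[27:]  1  'c'
  10  s[27:],s[23:]  1  'c'
  11  s[23:],s[18:]  1  'c'
  12  s[18:],s[29:]  0  ''
  13  s[29:],s[26:]  1  'd'
  14  s[26:],s[3:]  1  'd'
  15  s[3:],s[12:]  1  'd'
  16  s[12:],s[9:]  0  ''
  17  s[9:],s[8:]  1  'e'
  18  s[8:],s[6:]  1  'e'
  19  s[6:],s[0:]  0  ''
  20  s[0:],s[28:]  1  'f'
  21  s[28:],s[4:]  0  ''
  22  s[4:],s[24:]  1  'g'
  23  s[24:],s[22:]  2  'gc'
  24  s[22:],s[11:]  1  'g'
  25  s[11:],s[16:]  0  ''
  26  s[16:],s[20:]  2  'ha'
  27  s[20:],s[13:]  1  'h'
  28  s[13:],s[7:]  1  'h'
  29  s[7:],s[19:]  1  'h'

n(n+1)/2 = 30·31/2 = 465
Σ LCP = 0 + 1 + 1 + 0 + 1 + 1 + 1 + 0 + 1 + 1 + 1 + 1 + 0 + 1 + 1 + 1 + 0 + 1 + 1 + 0 + 1 + 0 + 1 + 2 + 1 + 0 + 2 + 1 + 1 + 1 = 24
distinct = 465 − 24 = 441

441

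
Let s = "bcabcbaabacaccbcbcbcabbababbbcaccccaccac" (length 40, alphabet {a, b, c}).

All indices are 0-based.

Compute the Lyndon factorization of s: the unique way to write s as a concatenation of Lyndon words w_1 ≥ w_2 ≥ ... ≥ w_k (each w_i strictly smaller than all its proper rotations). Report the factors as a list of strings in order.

emit factor 1: 'bc' (i=0, period=2)
emit factor 2: 'abcb' (i=2, period=4)
emit factor 3: 'aabacaccbcbcbcabbababbbcaccccaccac' (i=6, period=34)

["bc", "abcb", "aabacaccbcbcbcabbababbbcaccccaccac"]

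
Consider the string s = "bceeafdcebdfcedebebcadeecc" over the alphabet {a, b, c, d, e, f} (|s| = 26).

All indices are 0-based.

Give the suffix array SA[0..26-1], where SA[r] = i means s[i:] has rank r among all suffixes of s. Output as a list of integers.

[20, 4, 18, 0, 9, 16, 25, 19, 24, 7, 12, 1, 6, 14, 21, 10, 3, 17, 8, 15, 23, 13, 2, 22, 11, 5]

rank | idx | suffix
   0 |  20 | adeecc
   1 |   4 | afdcebdfcedebebcadeecc
   2 |  18 | bcadeecc
   3 |   0 | bceeafdcebdfcedebebcadeecc
   4 |   9 | bdfcedebebcadeecc
   5 |  16 | bebcadeecc
   6 |  25 | c
   7 |  19 | cadeecc
   8 |  24 | cc
   9 |   7 | cebdfcedebebcadeecc
  10 |  12 | cedebebcadeecc
  11 |   1 | ceeafdcebdfcedebebcadeecc
  12 |   6 | dcebdfcedebebcadeecc
  13 |  14 | debebcadeecc
  14 |  21 | deecc
  15 |  10 | dfcedebebcadeecc
  16 |   3 | eafdcebdfcedebebcadeecc
  17 |  17 | ebcadeecc
  18 |   8 | ebdfcedebebcadeecc
  19 |  15 | ebebcadeecc
  20 |  23 | ecc
  21 |  13 | edebebcadeecc
  22 |   2 | eeafdcebdfcedebebcadeecc
  23 |  22 | eecc
  24 |  11 | fcedebebcadeecc
  25 |   5 | fdcebdfcedebebcadeecc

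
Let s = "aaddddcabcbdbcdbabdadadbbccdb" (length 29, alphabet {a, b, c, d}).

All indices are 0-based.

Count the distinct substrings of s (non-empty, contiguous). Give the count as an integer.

rank | idx | suffix
   0 |   0 | aaddddcabcbdbcdbabdadadbbccdb
   1 |   7 | abcbdbcdbabdadadbbccdb
   2 |  16 | abdadadbbccdb
   3 |  19 | adadbbccdb
   4 |  21 | adbbccdb
   5 |   1 | addddcabcbdbcdbabdadadbbccdb
   6 |  28 | b
   7 |  15 | babdadadbbccdb
   8 |  23 | bbccdb
   9 |   8 | bcbdbcdbabdadadbbccdb
  10 |  24 | bccdb
  11 |  12 | bcdbabdadadbbccdb
  12 |  17 | bdadadbbccdb
  13 |  10 | bdbcdbabdadadbbccdb
  14 |   6 | cabcbdbcdbabdadadbbccdb
  15 |   9 | cbdbcdbabdadadbbccdb
  16 |  25 | ccdb
  17 |  26 | cdb
  18 |  13 | cdbabdadadbbccdb
  19 |  18 | dadadbbccdb
  20 |  20 | dadbbccdb
  21 |  27 | db
  22 |  14 | dbabdadadbbccdb
  23 |  22 | dbbccdb
  24 |  11 | dbcdbabdadadbbccdb
  25 |   5 | dcabcbdbcdbabdadadbbccdb
  26 |   4 | ddcabcbdbcdbabdadadbbccdb
  27 |   3 | dddcabcbdbcdbabdadadbbccdb
  28 |   2 | ddddcabcbdbcdbabdadadbbccdb

SA = [0, 7, 16, 19, 21, 1, 28, 15, 23, 8, 24, 12, 17, 10, 6, 9, 25, 26, 13, 18, 20, 27, 14, 22, 11, 5, 4, 3, 2]
[i] adj suffixes → lcp
  [1] 0/7 → 1 ('a')
  [2] 7/16 → 2 ('ab')
  [3] 16/19 → 1 ('a')
  [4] 19/21 → 2 ('ad')
  [5] 21/1 → 2 ('ad')
  [6] 1/28 → 0 ('')
  [7] 28/15 → 1 ('b')
  [8] 15/23 → 1 ('b')
  [9] 23/8 → 1 ('b')
  [10] 8/24 → 2 ('bc')
  [11] 24/12 → 2 ('bc')
  [12] 12/17 → 1 ('b')
  [13] 17/10 → 2 ('bd')
  [14] 10/6 → 0 ('')
  [15] 6/9 → 1 ('c')
  [16] 9/25 → 1 ('c')
  [17] 25/26 → 1 ('c')
  [18] 26/13 → 3 ('cdb')
  [19] 13/18 → 0 ('')
  [20] 18/20 → 3 ('dad')
  [21] 20/27 → 1 ('d')
  [22] 27/14 → 2 ('db')
  [23] 14/22 → 2 ('db')
  [24] 22/11 → 2 ('db')
  [25] 11/5 → 1 ('d')
  [26] 5/4 → 1 ('d')
  [27] 4/3 → 2 ('dd')
  [28] 3/2 → 3 ('ddd')

n(n+1)/2 = 29·30/2 = 435
Σ LCP = 0 + 1 + 2 + 1 + 2 + 2 + 0 + 1 + 1 + 1 + 2 + 2 + 1 + 2 + 0 + 1 + 1 + 1 + 3 + 0 + 3 + 1 + 2 + 2 + 2 + 1 + 1 + 2 + 3 = 41
distinct = 435 − 41 = 394

394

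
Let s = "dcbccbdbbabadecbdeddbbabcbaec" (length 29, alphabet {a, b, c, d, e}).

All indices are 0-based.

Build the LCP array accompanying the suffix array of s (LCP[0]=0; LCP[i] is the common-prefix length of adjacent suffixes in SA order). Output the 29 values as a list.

[0, 2, 1, 1, 0, 3, 2, 2, 1, 4, 1, 2, 1, 2, 0, 1, 2, 2, 3, 1, 0, 5, 1, 1, 1, 2, 0, 2, 1]

rank→(start, suffix):
  0 → (9, 'abadecbdeddbbabcbaec')
  1 → (22, 'abcbaec')
  2 → (11, 'adecbdeddbbabcbaec')
  3 → (26, 'aec')
  4 → (8, 'babadecbdeddbbabcbaec')
  5 → (21, 'babcbaec')
  6 → (10, 'badecbdeddbbabcbaec')
  7 → (25, 'baec')
  8 → (7, 'bbabadecbdeddbbabcbaec')
  9 → (20, 'bbabcbaec')
  10 → (23, 'bcbaec')
  11 → (2, 'bccbdbbabadecbdeddbbabcbaec')
  12 → (5, 'bdbbabadecbdeddbbabcbaec')
  13 → (15, 'bdeddbbabcbaec')
  14 → (28, 'c')
  15 → (24, 'cbaec')
  16 → (1, 'cbccbdbbabadecbdeddbbabcbaec')
  17 → (4, 'cbdbbabadecbdeddbbabcbaec')
  18 → (14, 'cbdeddbbabcbaec')
  19 → (3, 'ccbdbbabadecbdeddbbabcbaec')
  20 → (6, 'dbbabadecbdeddbbabcbaec')
  21 → (19, 'dbbabcbaec')
  22 → (0, 'dcbccbdbbabadecbdeddbbabcbaec')
  23 → (18, 'ddbbabcbaec')
  24 → (12, 'decbdeddbbabcbaec')
  25 → (16, 'deddbbabcbaec')
  26 → (27, 'ec')
  27 → (13, 'ecbdeddbbabcbaec')
  28 → (17, 'eddbbabcbaec')

SA = [9, 22, 11, 26, 8, 21, 10, 25, 7, 20, 23, 2, 5, 15, 28, 24, 1, 4, 14, 3, 6, 19, 0, 18, 12, 16, 27, 13, 17]
i: (SA[i-1],SA[i]) lcp shared
  1: (9,22) 2 'ab'
  2: (22,11) 1 'a'
  3: (11,26) 1 'a'
  4: (26,8) 0 ''
  5: (8,21) 3 'bab'
  6: (21,10) 2 'ba'
  7: (10,25) 2 'ba'
  8: (25,7) 1 'b'
  9: (7,20) 4 'bbab'
  10: (20,23) 1 'b'
  11: (23,2) 2 'bc'
  12: (2,5) 1 'b'
  13: (5,15) 2 'bd'
  14: (15,28) 0 ''
  15: (28,24) 1 'c'
  16: (24,1) 2 'cb'
  17: (1,4) 2 'cb'
  18: (4,14) 3 'cbd'
  19: (14,3) 1 'c'
  20: (3,6) 0 ''
  21: (6,19) 5 'dbbab'
  22: (19,0) 1 'd'
  23: (0,18) 1 'd'
  24: (18,12) 1 'd'
  25: (12,16) 2 'de'
  26: (16,27) 0 ''
  27: (27,13) 2 'ec'
  28: (13,17) 1 'e'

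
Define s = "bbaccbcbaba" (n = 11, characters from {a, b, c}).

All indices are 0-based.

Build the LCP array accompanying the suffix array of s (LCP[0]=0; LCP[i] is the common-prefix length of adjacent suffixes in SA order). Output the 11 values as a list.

rank | idx | suffix
   0 |  10 | a
   1 |   8 | aba
   2 |   2 | accbcbaba
   3 |   9 | ba
   4 |   7 | baba
   5 |   1 | baccbcbaba
   6 |   0 | bbaccbcbaba
   7 |   5 | bcbaba
   8 |   6 | cbaba
   9 |   4 | cbcbaba
  10 |   3 | ccbcbaba

SA = [10, 8, 2, 9, 7, 1, 0, 5, 6, 4, 3]
i: (SA[i-1],SA[i]) lcp shared
  1: (10,8) 1 'a'
  2: (8,2) 1 'a'
  3: (2,9) 0 ''
  4: (9,7) 2 'ba'
  5: (7,1) 2 'ba'
  6: (1,0) 1 'b'
  7: (0,5) 1 'b'
  8: (5,6) 0 ''
  9: (6,4) 2 'cb'
  10: (4,3) 1 'c'

[0, 1, 1, 0, 2, 2, 1, 1, 0, 2, 1]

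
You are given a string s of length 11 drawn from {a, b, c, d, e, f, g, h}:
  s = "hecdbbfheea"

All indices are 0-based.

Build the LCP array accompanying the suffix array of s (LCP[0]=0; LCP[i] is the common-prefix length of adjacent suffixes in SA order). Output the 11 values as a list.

[0, 0, 1, 0, 0, 0, 1, 1, 0, 0, 2]

sorted suffixes:
  #0 SA[0]=10  'a'
  #1 SA[1]=4  'bbfheea'
  #2 SA[2]=5  'bfheea'
  #3 SA[3]=2  'cdbbfheea'
  #4 SA[4]=3  'dbbfheea'
  #5 SA[5]=9  'ea'
  #6 SA[6]=1  'ecdbbfheea'
  #7 SA[7]=8  'eea'
  #8 SA[8]=6  'fheea'
  #9 SA[9]=0  'hecdbbfheea'
  #10 SA[10]=7  'heea'

SA = [10, 4, 5, 2, 3, 9, 1, 8, 6, 0, 7]
[i] adj suffixes → lcp
  [1] 10/4 → 0 ('')
  [2] 4/5 → 1 ('b')
  [3] 5/2 → 0 ('')
  [4] 2/3 → 0 ('')
  [5] 3/9 → 0 ('')
  [6] 9/1 → 1 ('e')
  [7] 1/8 → 1 ('e')
  [8] 8/6 → 0 ('')
  [9] 6/0 → 0 ('')
  [10] 0/7 → 2 ('he')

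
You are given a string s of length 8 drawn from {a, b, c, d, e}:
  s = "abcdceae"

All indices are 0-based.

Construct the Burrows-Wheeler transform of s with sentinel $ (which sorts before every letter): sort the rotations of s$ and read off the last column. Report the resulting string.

rank  rotation   last
    0  $abcdceae  e
    1  abcdceae$  $
    2  ae$abcdce  e
    3  bcdceae$a  a
    4  cdceae$ab  b
    5  ceae$abcd  d
    6  dceae$abc  c
    7  e$abcdcea  a
    8  eae$abcdc  c

e$eabdcac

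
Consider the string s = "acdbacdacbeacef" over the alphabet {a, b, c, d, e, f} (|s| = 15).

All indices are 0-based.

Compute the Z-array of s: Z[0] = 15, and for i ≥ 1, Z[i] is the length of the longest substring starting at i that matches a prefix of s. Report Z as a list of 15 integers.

Z[0]=15
i=1: fresh scan; Z[1]=0
i=2: fresh scan; Z[2]=0
i=3: fresh scan; Z[3]=0
i=4: fresh scan; Z[4]=3 scan→box=[4,7)
i=5: min(r-i=2, Z[1]=0)=0; Z[5]=0
i=6: min(r-i=1, Z[2]=0)=0; Z[6]=0
i=7: fresh scan; Z[7]=2 scan→box=[7,9)
i=8: min(r-i=1, Z[1]=0)=0; Z[8]=0
i=9: fresh scan; Z[9]=0
i=10: fresh scan; Z[10]=0
i=11: fresh scan; Z[11]=2 scan→box=[11,13)
i=12: min(r-i=1, Z[1]=0)=0; Z[12]=0
i=13: fresh scan; Z[13]=0
i=14: fresh scan; Z[14]=0

[15, 0, 0, 0, 3, 0, 0, 2, 0, 0, 0, 2, 0, 0, 0]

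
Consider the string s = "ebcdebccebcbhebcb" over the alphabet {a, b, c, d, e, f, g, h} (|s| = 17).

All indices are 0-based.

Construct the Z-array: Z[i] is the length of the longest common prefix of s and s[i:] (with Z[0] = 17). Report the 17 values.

[17, 0, 0, 0, 3, 0, 0, 0, 3, 0, 0, 0, 0, 3, 0, 0, 0]

Z[0]=17
i=1: fresh scan; Z[1]=0
i=2: fresh scan; Z[2]=0
i=3: fresh scan; Z[3]=0
i=4: fresh scan; Z[4]=3 grow→box=[4,7)
i=5: min(r-i=2, Z[1]=0)=0; Z[5]=0
i=6: min(r-i=1, Z[2]=0)=0; Z[6]=0
i=7: fresh scan; Z[7]=0
i=8: fresh scan; Z[8]=3 grow→box=[8,11)
i=9: min(r-i=2, Z[1]=0)=0; Z[9]=0
i=10: min(r-i=1, Z[2]=0)=0; Z[10]=0
i=11: fresh scan; Z[11]=0
i=12: fresh scan; Z[12]=0
i=13: fresh scan; Z[13]=3 grow→box=[13,16)
i=14: min(r-i=2, Z[1]=0)=0; Z[14]=0
i=15: min(r-i=1, Z[2]=0)=0; Z[15]=0
i=16: fresh scan; Z[16]=0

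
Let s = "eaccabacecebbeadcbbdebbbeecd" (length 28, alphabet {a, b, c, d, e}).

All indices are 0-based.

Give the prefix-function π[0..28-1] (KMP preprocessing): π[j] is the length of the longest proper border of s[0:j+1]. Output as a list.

π[0] = 0
j=1 s[j]='a': π[1]=0 (border '')
j=2 s[j]='c': π[2]=0 (border '')
j=3 s[j]='c': π[3]=0 (border '')
j=4 s[j]='a': π[4]=0 (border '')
j=5 s[j]='b': π[5]=0 (border '')
j=6 s[j]='a': π[6]=0 (border '')
j=7 s[j]='c': π[7]=0 (border '')
j=8 s[j]='e': π[8]=1 (border 'e')
j=9 s[j]='c': k: 1→0; π[9]=0 (border '')
j=10 s[j]='e': π[10]=1 (border 'e')
j=11 s[j]='b': k: 1→0; π[11]=0 (border '')
j=12 s[j]='b': π[12]=0 (border '')
j=13 s[j]='e': π[13]=1 (border 'e')
j=14 s[j]='a': π[14]=2 (border 'ea')
j=15 s[j]='d': k: 2→0; π[15]=0 (border '')
j=16 s[j]='c': π[16]=0 (border '')
j=17 s[j]='b': π[17]=0 (border '')
j=18 s[j]='b': π[18]=0 (border '')
j=19 s[j]='d': π[19]=0 (border '')
j=20 s[j]='e': π[20]=1 (border 'e')
j=21 s[j]='b': k: 1→0; π[21]=0 (border '')
j=22 s[j]='b': π[22]=0 (border '')
j=23 s[j]='b': π[23]=0 (border '')
j=24 s[j]='e': π[24]=1 (border 'e')
j=25 s[j]='e': k: 1→0; π[25]=1 (border 'e')
j=26 s[j]='c': k: 1→0; π[26]=0 (border '')
j=27 s[j]='d': π[27]=0 (border '')

[0, 0, 0, 0, 0, 0, 0, 0, 1, 0, 1, 0, 0, 1, 2, 0, 0, 0, 0, 0, 1, 0, 0, 0, 1, 1, 0, 0]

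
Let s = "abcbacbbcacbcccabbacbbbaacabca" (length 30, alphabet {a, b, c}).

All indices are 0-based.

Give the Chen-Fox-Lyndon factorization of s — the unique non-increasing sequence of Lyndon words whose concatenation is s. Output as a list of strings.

emit factor 1: 'abcbacbbcacbccc' (i=0, period=15)
emit factor 2: 'abbacbbb' (i=15, period=8)
emit factor 3: 'aacabc' (i=23, period=6)
emit factor 4: 'a' (i=29, period=1)

["abcbacbbcacbccc", "abbacbbb", "aacabc", "a"]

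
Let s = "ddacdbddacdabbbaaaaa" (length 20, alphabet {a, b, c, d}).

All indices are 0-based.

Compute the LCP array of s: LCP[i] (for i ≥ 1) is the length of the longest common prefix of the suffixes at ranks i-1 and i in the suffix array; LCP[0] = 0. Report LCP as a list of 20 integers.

[0, 1, 2, 3, 4, 1, 1, 3, 0, 1, 2, 1, 0, 2, 0, 2, 4, 1, 1, 5]

sorted suffixes:
  #0 SA[0]=19  'a'
  #1 SA[1]=18  'aa'
  #2 SA[2]=17  'aaa'
  #3 SA[3]=16  'aaaa'
  #4 SA[4]=15  'aaaaa'
  #5 SA[5]=11  'abbbaaaaa'
  #6 SA[6]=8  'acdabbbaaaaa'
  #7 SA[7]=2  'acdbddacdabbbaaaaa'
  #8 SA[8]=14  'baaaaa'
  #9 SA[9]=13  'bbaaaaa'
  #10 SA[10]=12  'bbbaaaaa'
  #11 SA[11]=5  'bddacdabbbaaaaa'
  #12 SA[12]=9  'cdabbbaaaaa'
  #13 SA[13]=3  'cdbddacdabbbaaaaa'
  #14 SA[14]=10  'dabbbaaaaa'
  #15 SA[15]=7  'dacdabbbaaaaa'
  #16 SA[16]=1  'dacdbddacdabbbaaaaa'
  #17 SA[17]=4  'dbddacdabbbaaaaa'
  #18 SA[18]=6  'ddacdabbbaaaaa'
  #19 SA[19]=0  'ddacdbddacdabbbaaaaa'

SA = [19, 18, 17, 16, 15, 11, 8, 2, 14, 13, 12, 5, 9, 3, 10, 7, 1, 4, 6, 0]
rank  pair      lcp
   1  s[19:],s[18:]  1  'a'
   2  s[18:],s[17:]  2  'aa'
   3  s[17:],s[16:]  3  'aaa'
   4  s[16:],s[15:]  4  'aaaa'
   5  s[15:],s[11:]  1  'a'
   6  s[11:],s[8:]  1  'a'
   7  s[8:],s[2:]  3  'acd'
   8  s[2:],s[14:]  0  ''
   9  s[14:],s[13:]  1  'b'
  10  s[13:],s[12:]  2  'bb'
  11  s[12:],s[5:]  1  'b'
  12  s[5:],s[9:]  0  ''
  13  s[9:],s[3:]  2  'cd'
  14  s[3:],s[10:]  0  ''
  15  s[10:],s[7:]  2  'da'
  16  s[7:],s[1:]  4  'dacd'
  17  s[1:],s[4:]  1  'd'
  18  s[4:],s[6:]  1  'd'
  19  s[6:],s[0:]  5  'ddacd'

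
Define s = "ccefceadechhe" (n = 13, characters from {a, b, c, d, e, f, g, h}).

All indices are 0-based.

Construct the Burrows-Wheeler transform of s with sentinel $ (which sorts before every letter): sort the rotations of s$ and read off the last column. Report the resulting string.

ee$fceahcdcehc

rank  rotation        last
    0  $ccefceadechhe  e
    1  adechhe$ccefce  e
    2  ccefceadechhe$  $
    3  ceadechhe$ccef  f
    4  cefceadechhe$c  c
    5  chhe$ccefceade  e
    6  dechhe$ccefcea  a
    7  e$ccefceadechh  h
    8  eadechhe$ccefc  c
    9  echhe$ccefcead  d
   10  efceadechhe$cc  c
   11  fceadechhe$cce  e
   12  he$ccefceadech  h
   13  hhe$ccefceadec  c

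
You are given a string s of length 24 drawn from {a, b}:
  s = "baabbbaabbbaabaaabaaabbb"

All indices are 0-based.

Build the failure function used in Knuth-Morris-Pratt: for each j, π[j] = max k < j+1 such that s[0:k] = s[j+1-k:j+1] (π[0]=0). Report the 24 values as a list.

[0, 0, 0, 1, 1, 1, 2, 3, 4, 5, 6, 7, 8, 9, 2, 3, 0, 1, 2, 3, 0, 1, 1, 1]

π[0] = 0
j=1 s[j]='a': π[1]=0 (border '')
j=2 s[j]='a': π[2]=0 (border '')
j=3 s[j]='b': π[3]=1 (border 'b')
j=4 s[j]='b': k: 1→0; π[4]=1 (border 'b')
j=5 s[j]='b': k: 1→0; π[5]=1 (border 'b')
j=6 s[j]='a': π[6]=2 (border 'ba')
j=7 s[j]='a': π[7]=3 (border 'baa')
j=8 s[j]='b': π[8]=4 (border 'baab')
j=9 s[j]='b': π[9]=5 (border 'baabb')
j=10 s[j]='b': π[10]=6 (border 'baabbb')
j=11 s[j]='a': π[11]=7 (border 'baabbba')
j=12 s[j]='a': π[12]=8 (border 'baabbbaa')
j=13 s[j]='b': π[13]=9 (border 'baabbbaab')
j=14 s[j]='a': k: 9→4→1; π[14]=2 (border 'ba')
j=15 s[j]='a': π[15]=3 (border 'baa')
j=16 s[j]='a': k: 3→0; π[16]=0 (border '')
j=17 s[j]='b': π[17]=1 (border 'b')
j=18 s[j]='a': π[18]=2 (border 'ba')
j=19 s[j]='a': π[19]=3 (border 'baa')
j=20 s[j]='a': k: 3→0; π[20]=0 (border '')
j=21 s[j]='b': π[21]=1 (border 'b')
j=22 s[j]='b': k: 1→0; π[22]=1 (border 'b')
j=23 s[j]='b': k: 1→0; π[23]=1 (border 'b')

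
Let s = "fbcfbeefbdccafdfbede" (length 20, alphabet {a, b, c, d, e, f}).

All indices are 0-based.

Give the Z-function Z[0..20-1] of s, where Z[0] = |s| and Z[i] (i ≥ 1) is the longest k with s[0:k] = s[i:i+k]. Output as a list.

[20, 0, 0, 2, 0, 0, 0, 2, 0, 0, 0, 0, 0, 1, 0, 2, 0, 0, 0, 0]

Z[0]=20
i=1: fresh scan; Z[1]=0
i=2: fresh scan; Z[2]=0
i=3: fresh scan; Z[3]=2 extend→box=[3,5)
i=4: min(r-i=1, Z[1]=0)=0; Z[4]=0
i=5: fresh scan; Z[5]=0
i=6: fresh scan; Z[6]=0
i=7: fresh scan; Z[7]=2 extend→box=[7,9)
i=8: min(r-i=1, Z[1]=0)=0; Z[8]=0
i=9: fresh scan; Z[9]=0
i=10: fresh scan; Z[10]=0
i=11: fresh scan; Z[11]=0
i=12: fresh scan; Z[12]=0
i=13: fresh scan; Z[13]=1 extend→box=[13,14)
i=14: fresh scan; Z[14]=0
i=15: fresh scan; Z[15]=2 extend→box=[15,17)
i=16: min(r-i=1, Z[1]=0)=0; Z[16]=0
i=17: fresh scan; Z[17]=0
i=18: fresh scan; Z[18]=0
i=19: fresh scan; Z[19]=0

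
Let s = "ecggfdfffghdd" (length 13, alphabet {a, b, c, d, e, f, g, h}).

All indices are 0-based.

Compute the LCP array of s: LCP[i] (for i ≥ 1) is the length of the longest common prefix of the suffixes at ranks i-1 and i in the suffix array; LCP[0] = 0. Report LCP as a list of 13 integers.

[0, 0, 1, 1, 0, 0, 1, 2, 1, 0, 1, 1, 0]

sorted suffixes:
  #0 SA[0]=1  'cggfdfffghdd'
  #1 SA[1]=12  'd'
  #2 SA[2]=11  'dd'
  #3 SA[3]=5  'dfffghdd'
  #4 SA[4]=0  'ecggfdfffghdd'
  #5 SA[5]=4  'fdfffghdd'
  #6 SA[6]=6  'fffghdd'
  #7 SA[7]=7  'ffghdd'
  #8 SA[8]=8  'fghdd'
  #9 SA[9]=3  'gfdfffghdd'
  #10 SA[10]=2  'ggfdfffghdd'
  #11 SA[11]=9  'ghdd'
  #12 SA[12]=10  'hdd'

SA = [1, 12, 11, 5, 0, 4, 6, 7, 8, 3, 2, 9, 10]
rank  pair      lcp
   1  s[1:],s[12:]  0  ''
   2  s[12:],s[11:]  1  'd'
   3  s[11:],s[5:]  1  'd'
   4  s[5:],s[0:]  0  ''
   5  s[0:],s[4:]  0  ''
   6  s[4:],s[6:]  1  'f'
   7  s[6:],s[7:]  2  'ff'
   8  s[7:],s[8:]  1  'f'
   9  s[8:],s[3:]  0  ''
  10  s[3:],s[2:]  1  'g'
  11  s[2:],s[9:]  1  'g'
  12  s[9:],s[10:]  0  ''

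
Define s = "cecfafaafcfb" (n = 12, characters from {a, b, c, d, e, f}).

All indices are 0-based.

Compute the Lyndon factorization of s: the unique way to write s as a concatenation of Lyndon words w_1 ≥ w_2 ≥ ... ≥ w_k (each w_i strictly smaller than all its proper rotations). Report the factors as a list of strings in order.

emit factor 1: 'cecf' (i=0, period=4)
emit factor 2: 'af' (i=4, period=2)
emit factor 3: 'aafcfb' (i=6, period=6)

["cecf", "af", "aafcfb"]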